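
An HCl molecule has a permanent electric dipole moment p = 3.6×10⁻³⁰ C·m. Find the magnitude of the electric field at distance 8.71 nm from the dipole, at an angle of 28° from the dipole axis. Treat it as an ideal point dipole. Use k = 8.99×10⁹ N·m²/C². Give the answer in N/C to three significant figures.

E ≈ 8.95×10⁴ N/C

At angle θ the dipole field magnitude is E = (kp/r³)·√(1 + 3cos²θ).
kp/r³ = (8.99×10⁹)(3.60×10⁻³⁰) / (8.71×10⁻⁹)³ = 4.898×10⁴ N/C.
√(1 + 3cos²28°) = √(1 + 3·0.7796) = √3.3388 ≈ 1.8272.
E ≈ 4.898×10⁴ × 1.827 = 8.950×10⁴ N/C.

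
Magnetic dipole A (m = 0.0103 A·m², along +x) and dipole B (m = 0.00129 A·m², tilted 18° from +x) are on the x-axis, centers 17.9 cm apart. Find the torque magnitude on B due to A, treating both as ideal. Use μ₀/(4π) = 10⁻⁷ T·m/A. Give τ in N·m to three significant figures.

τ ≈ 1.43×10⁻¹⁰ N·m

Dipole B is on the axis of dipole A, so B₁ there is axial: B₁ = (μ₀/4π)·2m₁/r³ along +x.
B₁ = 2(10⁻⁷)(0.0103)/(0.179)³ = 3.592×10⁻⁷ T.
τ = m₂ B₁ sinθ.
τ = (0.00129)(3.592×10⁻⁷)·sin18° = 1.432×10⁻¹⁰ N·m.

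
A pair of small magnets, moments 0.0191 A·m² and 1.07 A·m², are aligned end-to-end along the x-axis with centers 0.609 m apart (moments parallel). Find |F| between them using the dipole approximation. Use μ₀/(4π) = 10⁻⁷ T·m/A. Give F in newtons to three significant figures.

On-axis B of dipole 1: B = (μ₀/4π)·2m₁/r³. Force on dipole 2: F = m₂·dB/dr.
dB/dr = −(μ₀/4π)·6m₁/r⁴, so |F| = (μ₀/4π)·6m₁m₂/r⁴.
F = 6(10⁻⁷)(0.0191)(1.07)/(0.609)⁴ = 8.915×10⁻⁸ N.

F ≈ 8.91×10⁻⁸ N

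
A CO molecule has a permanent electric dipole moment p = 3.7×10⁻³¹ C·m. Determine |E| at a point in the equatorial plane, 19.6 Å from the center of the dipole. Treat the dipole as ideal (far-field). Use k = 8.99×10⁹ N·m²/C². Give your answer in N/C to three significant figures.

On the perpendicular bisector E = kp/r³ (half the axial value at the same distance).
E = (8.99×10⁹)(3.70×10⁻³¹) / (1.96×10⁻⁹)³ = 4.418×10⁵ N/C.

E ≈ 4.42×10⁵ N/C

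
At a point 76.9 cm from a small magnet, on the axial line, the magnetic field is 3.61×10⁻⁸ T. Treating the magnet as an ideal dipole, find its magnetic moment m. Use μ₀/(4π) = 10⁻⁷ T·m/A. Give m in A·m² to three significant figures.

m ≈ 0.0821 A·m²

On axis B = (μ₀/4π)·2m/r³, so m = Br³·4π/(μ₀·2).
m = (3.61×10⁻⁸)·(0.769)³ / (2·10⁻⁷) = 0.08208 A·m².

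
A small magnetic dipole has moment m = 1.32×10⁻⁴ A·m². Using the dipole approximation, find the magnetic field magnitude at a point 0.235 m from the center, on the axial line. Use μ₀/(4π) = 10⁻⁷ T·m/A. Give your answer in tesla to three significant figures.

B ≈ 2.03×10⁻⁹ T

On axis B = (μ₀/4π)·2m/r³.
B = 2·(10⁻⁷)·(1.32×10⁻⁴) / (0.235)³ = 2.034×10⁻⁹ T.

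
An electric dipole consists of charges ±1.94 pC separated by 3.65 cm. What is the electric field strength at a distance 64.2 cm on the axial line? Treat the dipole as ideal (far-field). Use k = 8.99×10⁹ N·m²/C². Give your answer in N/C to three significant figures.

E ≈ 0.00481 N/C

Dipole moment p = qd = (1.94×10⁻¹² C)(0.0365 m) = 7.081×10⁻¹⁴ C·m.
On the dipole axis E = 2kp/r³.
E = 2·(8.99×10⁹)(7.081×10⁻¹⁴) / (0.642)³ = 0.004811 N/C.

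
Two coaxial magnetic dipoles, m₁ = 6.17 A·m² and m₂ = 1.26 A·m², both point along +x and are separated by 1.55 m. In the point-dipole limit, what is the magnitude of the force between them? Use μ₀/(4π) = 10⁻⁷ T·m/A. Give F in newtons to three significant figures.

F ≈ 8.08×10⁻⁷ N

On-axis B of dipole 1: B = (μ₀/4π)·2m₁/r³. Force on dipole 2: F = m₂·dB/dr.
dB/dr = −(μ₀/4π)·6m₁/r⁴, so |F| = (μ₀/4π)·6m₁m₂/r⁴.
F = 6(10⁻⁷)(6.17)(1.26)/(1.55)⁴ = 8.081×10⁻⁷ N.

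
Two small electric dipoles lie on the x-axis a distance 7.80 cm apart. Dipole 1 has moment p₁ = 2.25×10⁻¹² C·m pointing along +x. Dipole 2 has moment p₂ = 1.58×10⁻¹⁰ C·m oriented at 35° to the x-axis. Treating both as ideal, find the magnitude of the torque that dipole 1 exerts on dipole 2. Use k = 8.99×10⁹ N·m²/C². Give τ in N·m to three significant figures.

The second dipole sits on the axis of the first, so the field there is axial: E₁ = 2kp₁/r³ along +x.
E₁ = 2(8.99×10⁹)(2.25×10⁻¹²)/(0.0780)³ = 85.25 N/C.
Torque on the second dipole: τ = p₂ E₁ sinθ.
τ = (1.58×10⁻¹⁰)(85.25)·sin35° = 7.726×10⁻⁹ N·m.

τ ≈ 7.73×10⁻⁹ N·m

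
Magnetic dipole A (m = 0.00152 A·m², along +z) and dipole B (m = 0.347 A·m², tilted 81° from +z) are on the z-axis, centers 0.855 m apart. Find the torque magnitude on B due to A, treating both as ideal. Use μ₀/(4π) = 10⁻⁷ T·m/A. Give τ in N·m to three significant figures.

τ ≈ 1.67×10⁻¹⁰ N·m

Dipole B is on the axis of dipole A, so B₁ there is axial: B₁ = (μ₀/4π)·2m₁/r³ along +z.
B₁ = 2(10⁻⁷)(0.00152)/(0.855)³ = 4.864×10⁻¹⁰ T.
τ = m₂ B₁ sinθ.
τ = (0.347)(4.864×10⁻¹⁰)·sin81° = 1.667×10⁻¹⁰ N·m.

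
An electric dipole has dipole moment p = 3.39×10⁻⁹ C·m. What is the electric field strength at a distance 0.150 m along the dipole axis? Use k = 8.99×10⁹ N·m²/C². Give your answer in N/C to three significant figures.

E ≈ 1.81×10⁴ N/C

On the dipole axis E = 2kp/r³.
E = 2·(8.99×10⁹)(3.39×10⁻⁹) / (0.150)³ = 1.806×10⁴ N/C.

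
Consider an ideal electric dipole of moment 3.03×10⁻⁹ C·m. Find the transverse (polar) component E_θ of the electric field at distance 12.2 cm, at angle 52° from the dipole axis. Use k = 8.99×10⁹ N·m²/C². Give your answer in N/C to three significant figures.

E_θ ≈ 1.18×10⁴ N/C

For a dipole, E_θ = (kp sinθ)/r³.
kp/r³ = (8.99×10⁹)(3.03×10⁻⁹)/(0.122)³ = 1.500×10⁴ N/C.
E_θ = 1.500×10⁴·sin52° = 1.182×10⁴ N/C.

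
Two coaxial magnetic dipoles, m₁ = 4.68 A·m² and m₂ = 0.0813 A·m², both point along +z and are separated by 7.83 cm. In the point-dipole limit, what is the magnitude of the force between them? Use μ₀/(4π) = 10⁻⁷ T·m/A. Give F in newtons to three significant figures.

On-axis B of dipole 1: B = (μ₀/4π)·2m₁/r³. Force on dipole 2: F = m₂·dB/dr.
dB/dr = −(μ₀/4π)·6m₁/r⁴, so |F| = (μ₀/4π)·6m₁m₂/r⁴.
F = 6(10⁻⁷)(4.68)(0.0813)/(0.0783)⁴ = 0.006074 N.

F ≈ 0.00607 N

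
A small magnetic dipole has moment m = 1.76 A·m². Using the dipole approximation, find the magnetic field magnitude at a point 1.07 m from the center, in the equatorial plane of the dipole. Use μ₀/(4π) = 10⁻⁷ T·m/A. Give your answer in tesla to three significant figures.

B ≈ 1.44×10⁻⁷ T

In the equatorial plane B = (μ₀/4π)·m/r³ (half the axial value).
B = (10⁻⁷)·(1.76) / (1.07)³ = 1.437×10⁻⁷ T.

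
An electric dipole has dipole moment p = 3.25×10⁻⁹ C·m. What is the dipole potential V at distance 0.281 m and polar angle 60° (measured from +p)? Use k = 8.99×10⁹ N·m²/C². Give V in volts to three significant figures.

V ≈ 185 V

The dipole potential is V = kp cosθ / r².
V = (8.99×10⁹)(3.25×10⁻⁹)·cos60° / (0.281)² = 185.0 V.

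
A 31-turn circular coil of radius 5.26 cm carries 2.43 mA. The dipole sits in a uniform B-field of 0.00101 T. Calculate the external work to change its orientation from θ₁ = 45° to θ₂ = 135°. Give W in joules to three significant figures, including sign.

W ≈ 9.35×10⁻⁷ J

m = NIA = NIπa² = 31·(0.00243)·π·(0.0526)² = 6.548×10⁻⁴ A·m².
W_ext = ΔU = −mB cosθ₂ + mB cosθ₁ = mB(cosθ₁ − cosθ₂).
W = (6.548×10⁻⁴)(0.00101)·(cos45° − cos135°) = (6.613×10⁻⁷)·(+1.4142) = 9.353×10⁻⁷ J.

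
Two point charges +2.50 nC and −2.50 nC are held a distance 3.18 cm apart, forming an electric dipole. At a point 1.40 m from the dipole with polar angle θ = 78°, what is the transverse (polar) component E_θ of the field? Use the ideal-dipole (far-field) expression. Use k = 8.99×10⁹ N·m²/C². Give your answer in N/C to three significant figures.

E_θ ≈ 0.255 N/C

Dipole moment p = qd = (2.50×10⁻⁹ C)(0.0318 m) = 7.95×10⁻¹¹ C·m.
For a dipole, E_θ = (kp sinθ)/r³.
kp/r³ = (8.99×10⁹)(7.95×10⁻¹¹)/(1.40)³ = 0.2605 N/C.
E_θ = 0.2605·sin78° = 0.2548 N/C.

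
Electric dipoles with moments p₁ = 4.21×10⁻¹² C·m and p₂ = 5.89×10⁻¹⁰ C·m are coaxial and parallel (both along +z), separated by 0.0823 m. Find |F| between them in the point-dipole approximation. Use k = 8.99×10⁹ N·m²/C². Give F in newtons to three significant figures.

F ≈ 2.92×10⁻⁶ N

On-axis field of dipole 1 at distance r: E = 2kp₁/r³. Force on dipole 2 is F = p₂·dE/dr (gradient along axis).
dE/dr = −6kp₁/r⁴, so |F| = 6kp₁p₂/r⁴ (attractive for aligned moments).
F = 6(8.99×10⁹)(4.21×10⁻¹²)(5.89×10⁻¹⁰)/(0.0823)⁴ = 2.915×10⁻⁶ N.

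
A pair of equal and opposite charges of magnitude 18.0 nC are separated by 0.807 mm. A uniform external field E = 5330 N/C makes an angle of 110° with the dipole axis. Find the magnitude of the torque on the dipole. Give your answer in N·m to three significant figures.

Dipole moment p = qd = (1.80×10⁻⁸ C)(8.07×10⁻⁴ m) = 1.453×10⁻¹¹ C·m.
Torque on an electric dipole: τ = pE sinθ.
τ = (1.453×10⁻¹¹)(5330)·sin110° = 7.277×10⁻⁸ N·m.

τ ≈ 7.28×10⁻⁸ N·m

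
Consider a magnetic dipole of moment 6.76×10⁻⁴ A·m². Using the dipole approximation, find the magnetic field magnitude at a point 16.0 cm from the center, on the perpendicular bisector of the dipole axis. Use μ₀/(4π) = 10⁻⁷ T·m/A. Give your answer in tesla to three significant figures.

B ≈ 1.65×10⁻⁸ T

In the equatorial plane B = (μ₀/4π)·m/r³ (half the axial value).
B = (10⁻⁷)·(6.76×10⁻⁴) / (0.160)³ = 1.650×10⁻⁸ T.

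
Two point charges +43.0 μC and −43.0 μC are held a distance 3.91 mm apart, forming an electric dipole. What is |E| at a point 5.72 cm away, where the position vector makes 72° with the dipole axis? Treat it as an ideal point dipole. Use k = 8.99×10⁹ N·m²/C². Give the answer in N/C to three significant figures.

E ≈ 9.16×10⁶ N/C

Dipole moment p = qd = (4.30×10⁻⁵ C)(0.00391 m) = 1.681×10⁻⁷ C·m.
At angle θ the dipole field magnitude is E = (kp/r³)·√(1 + 3cos²θ).
kp/r³ = (8.99×10⁹)(1.681×10⁻⁷) / (0.0572)³ = 8.075×10⁶ N/C.
√(1 + 3cos²72°) = √(1 + 3·0.0955) = √1.2865 ≈ 1.1342.
E ≈ 8.075×10⁶ × 1.134 = 9.159×10⁶ N/C.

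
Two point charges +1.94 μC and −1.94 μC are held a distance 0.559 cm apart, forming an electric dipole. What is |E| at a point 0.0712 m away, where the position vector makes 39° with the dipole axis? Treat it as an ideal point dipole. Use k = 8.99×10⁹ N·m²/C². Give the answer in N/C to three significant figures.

E ≈ 4.53×10⁵ N/C

Dipole moment p = qd = (1.94×10⁻⁶ C)(0.00559 m) = 1.084×10⁻⁸ C·m.
At angle θ the dipole field magnitude is E = (kp/r³)·√(1 + 3cos²θ).
kp/r³ = (8.99×10⁹)(1.084×10⁻⁸) / (0.0712)³ = 2.700×10⁵ N/C.
√(1 + 3cos²39°) = √(1 + 3·0.6040) = √2.8119 ≈ 1.6769.
E ≈ 2.700×10⁵ × 1.677 = 4.527×10⁵ N/C.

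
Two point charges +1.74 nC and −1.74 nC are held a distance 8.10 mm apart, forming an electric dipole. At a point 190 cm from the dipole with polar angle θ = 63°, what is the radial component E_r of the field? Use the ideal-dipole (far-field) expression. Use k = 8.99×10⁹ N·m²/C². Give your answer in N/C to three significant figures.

E_r ≈ 0.0168 N/C

Dipole moment p = qd = (1.74×10⁻⁹ C)(0.00810 m) = 1.409×10⁻¹¹ C·m.
For a dipole, E_r = (2kp cosθ)/r³.
kp/r³ = (8.99×10⁹)(1.409×10⁻¹¹)/(1.90)³ = 0.01847 N/C.
E_r = 2·0.01847·cos63° = 0.01677 N/C.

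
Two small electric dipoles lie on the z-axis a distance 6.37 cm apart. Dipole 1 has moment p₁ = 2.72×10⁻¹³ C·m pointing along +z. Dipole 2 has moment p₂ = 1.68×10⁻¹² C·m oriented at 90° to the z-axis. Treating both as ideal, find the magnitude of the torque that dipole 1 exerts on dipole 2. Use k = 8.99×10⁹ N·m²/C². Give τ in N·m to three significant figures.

τ ≈ 3.18×10⁻¹¹ N·m

The second dipole sits on the axis of the first, so the field there is axial: E₁ = 2kp₁/r³ along +z.
E₁ = 2(8.99×10⁹)(2.72×10⁻¹³)/(0.0637)³ = 18.92 N/C.
Torque on the second dipole: τ = p₂ E₁ sinθ.
τ = (1.68×10⁻¹²)(18.92)·sin90° = 3.179×10⁻¹¹ N·m.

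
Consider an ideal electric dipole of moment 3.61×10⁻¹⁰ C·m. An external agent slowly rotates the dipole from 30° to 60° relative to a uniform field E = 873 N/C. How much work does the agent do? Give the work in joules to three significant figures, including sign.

W_ext = ΔU = U(θ₂) − U(θ₁) = −pE cosθ₂ − (−pE cosθ₁) = pE(cosθ₁ − cosθ₂).
W = (3.61×10⁻¹⁰)(873)·(cos30° − cos60°) = (3.152×10⁻⁷)·(+0.3660) = 1.154×10⁻⁷ J.

W ≈ 1.15×10⁻⁷ J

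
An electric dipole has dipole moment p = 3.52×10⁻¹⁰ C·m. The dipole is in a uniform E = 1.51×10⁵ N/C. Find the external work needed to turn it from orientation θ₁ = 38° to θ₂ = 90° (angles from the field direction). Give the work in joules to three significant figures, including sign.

W_ext = ΔU = U(θ₂) − U(θ₁) = −pE cosθ₂ − (−pE cosθ₁) = pE(cosθ₁ − cosθ₂).
W = (3.52×10⁻¹⁰)(1.51×10⁵)·(cos38° − cos90°) = (5.315×10⁻⁵)·(+0.7880) = 4.188×10⁻⁵ J.

W ≈ 4.19×10⁻⁵ J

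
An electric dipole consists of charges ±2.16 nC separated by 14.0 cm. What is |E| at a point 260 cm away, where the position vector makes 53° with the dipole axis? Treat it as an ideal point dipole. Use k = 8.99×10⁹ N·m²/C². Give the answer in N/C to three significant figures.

Dipole moment p = qd = (2.16×10⁻⁹ C)(0.140 m) = 3.024×10⁻¹⁰ C·m.
At angle θ the dipole field magnitude is E = (kp/r³)·√(1 + 3cos²θ).
kp/r³ = (8.99×10⁹)(3.024×10⁻¹⁰) / (2.60)³ = 0.1547 N/C.
√(1 + 3cos²53°) = √(1 + 3·0.3622) = √2.0865 ≈ 1.4445.
E ≈ 0.1547 × 1.444 = 0.2234 N/C.

E ≈ 0.223 N/C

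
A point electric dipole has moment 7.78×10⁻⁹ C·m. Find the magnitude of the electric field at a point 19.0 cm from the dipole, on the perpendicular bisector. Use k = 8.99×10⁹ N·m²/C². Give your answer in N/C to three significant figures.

In the equatorial plane E = kp/r³.
E = (8.99×10⁹)(7.78×10⁻⁹) / (0.190)³ = 1.020×10⁴ N/C.

E ≈ 1.02×10⁴ N/C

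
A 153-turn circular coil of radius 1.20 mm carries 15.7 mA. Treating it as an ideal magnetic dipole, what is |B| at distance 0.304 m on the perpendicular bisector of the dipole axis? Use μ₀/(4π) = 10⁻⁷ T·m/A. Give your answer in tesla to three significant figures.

B ≈ 3.87×10⁻¹¹ T

m = NIA = NIπa² = 153·(0.0157)·π·(0.00120)² = 1.087×10⁻⁵ A·m².
In the equatorial plane B = (μ₀/4π)·m/r³ (half the axial value).
B = (10⁻⁷)·(1.087×10⁻⁵) / (0.304)³ = 3.869×10⁻¹¹ T.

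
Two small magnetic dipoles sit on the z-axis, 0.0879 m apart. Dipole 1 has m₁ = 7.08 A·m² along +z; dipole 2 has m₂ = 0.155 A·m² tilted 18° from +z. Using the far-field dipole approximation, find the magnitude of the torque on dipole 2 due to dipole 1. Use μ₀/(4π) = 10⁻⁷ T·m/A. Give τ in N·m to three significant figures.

Dipole B is on the axis of dipole A, so B₁ there is axial: B₁ = (μ₀/4π)·2m₁/r³ along +z.
B₁ = 2(10⁻⁷)(7.08)/(0.0879)³ = 0.002085 T.
τ = m₂ B₁ sinθ.
τ = (0.155)(0.002085)·sin18° = 9.986×10⁻⁵ N·m.

τ ≈ 9.99×10⁻⁵ N·m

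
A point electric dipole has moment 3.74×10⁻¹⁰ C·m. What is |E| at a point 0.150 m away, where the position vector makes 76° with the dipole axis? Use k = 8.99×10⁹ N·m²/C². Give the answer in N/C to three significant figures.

At angle θ the dipole field magnitude is E = (kp/r³)·√(1 + 3cos²θ).
kp/r³ = (8.99×10⁹)(3.74×10⁻¹⁰) / (0.150)³ = 996.2 N/C.
√(1 + 3cos²76°) = √(1 + 3·0.0585) = √1.1756 ≈ 1.0842.
E ≈ 996.2 × 1.084 = 1080 N/C.

E ≈ 1080 N/C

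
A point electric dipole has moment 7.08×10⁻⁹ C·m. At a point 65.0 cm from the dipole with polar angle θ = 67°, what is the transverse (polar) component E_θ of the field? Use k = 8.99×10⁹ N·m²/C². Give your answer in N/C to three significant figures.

For a dipole, E_θ = (kp sinθ)/r³.
kp/r³ = (8.99×10⁹)(7.08×10⁻⁹)/(0.650)³ = 231.8 N/C.
E_θ = 231.8·sin67° = 213.3 N/C.

E_θ ≈ 213 N/C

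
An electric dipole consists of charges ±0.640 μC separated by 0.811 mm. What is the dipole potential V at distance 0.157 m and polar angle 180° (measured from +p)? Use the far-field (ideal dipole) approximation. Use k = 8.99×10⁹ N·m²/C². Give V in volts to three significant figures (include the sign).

V ≈ -189 V

Dipole moment p = qd = (6.40×10⁻⁷ C)(8.11×10⁻⁴ m) = 5.19×10⁻¹⁰ C·m.
The dipole potential is V = kp cosθ / r².
V = (8.99×10⁹)(5.19×10⁻¹⁰)·cos180° / (0.157)² = -189.3 V.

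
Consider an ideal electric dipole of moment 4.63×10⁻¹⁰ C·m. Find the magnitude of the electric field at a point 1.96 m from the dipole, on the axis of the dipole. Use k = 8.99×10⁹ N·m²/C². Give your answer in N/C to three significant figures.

E ≈ 1.11 N/C

On the dipole axis E = 2kp/r³.
E = 2·(8.99×10⁹)(4.63×10⁻¹⁰) / (1.96)³ = 1.106 N/C.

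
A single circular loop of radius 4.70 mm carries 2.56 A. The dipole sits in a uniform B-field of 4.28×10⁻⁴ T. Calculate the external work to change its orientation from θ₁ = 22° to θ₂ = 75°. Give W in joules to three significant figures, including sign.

Magnetic moment m = IA = Iπa² = (2.56)·π·(0.00470)² = 1.777×10⁻⁴ A·m².
W_ext = ΔU = −mB cosθ₂ + mB cosθ₁ = mB(cosθ₁ − cosθ₂).
W = (1.777×10⁻⁴)(4.28×10⁻⁴)·(cos22° − cos75°) = (7.606×10⁻⁸)·(+0.6684) = 5.083×10⁻⁸ J.

W ≈ 5.08×10⁻⁸ J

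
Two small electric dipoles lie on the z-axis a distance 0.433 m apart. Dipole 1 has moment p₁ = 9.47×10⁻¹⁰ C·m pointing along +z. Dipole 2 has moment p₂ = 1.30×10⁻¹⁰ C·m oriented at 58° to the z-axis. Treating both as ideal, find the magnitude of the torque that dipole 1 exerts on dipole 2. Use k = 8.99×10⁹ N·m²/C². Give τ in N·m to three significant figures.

τ ≈ 2.31×10⁻⁸ N·m

The second dipole sits on the axis of the first, so the field there is axial: E₁ = 2kp₁/r³ along +z.
E₁ = 2(8.99×10⁹)(9.47×10⁻¹⁰)/(0.433)³ = 209.7 N/C.
Torque on the second dipole: τ = p₂ E₁ sinθ.
τ = (1.30×10⁻¹⁰)(209.7)·sin58° = 2.312×10⁻⁸ N·m.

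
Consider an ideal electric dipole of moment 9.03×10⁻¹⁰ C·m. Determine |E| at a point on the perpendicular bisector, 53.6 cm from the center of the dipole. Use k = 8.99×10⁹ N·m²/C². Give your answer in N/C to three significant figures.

E ≈ 52.7 N/C

In the equatorial plane E = kp/r³.
E = (8.99×10⁹)(9.03×10⁻¹⁰) / (0.536)³ = 52.72 N/C.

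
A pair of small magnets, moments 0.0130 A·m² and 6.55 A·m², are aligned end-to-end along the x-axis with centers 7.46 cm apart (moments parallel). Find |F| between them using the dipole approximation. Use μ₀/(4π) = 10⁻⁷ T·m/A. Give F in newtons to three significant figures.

F ≈ 0.00165 N

On-axis B of dipole 1: B = (μ₀/4π)·2m₁/r³. Force on dipole 2: F = m₂·dB/dr.
dB/dr = −(μ₀/4π)·6m₁/r⁴, so |F| = (μ₀/4π)·6m₁m₂/r⁴.
F = 6(10⁻⁷)(0.0130)(6.55)/(0.0746)⁴ = 0.001650 N.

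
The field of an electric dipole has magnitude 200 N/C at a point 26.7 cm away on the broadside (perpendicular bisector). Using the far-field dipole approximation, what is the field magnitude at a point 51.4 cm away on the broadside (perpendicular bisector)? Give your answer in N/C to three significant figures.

E ≈ 28.0 N/C

Dipole fields scale as 1/r³ in the far field; the geometry is the same at both points.
E₂ = E₁ · (r₁/r₂)³ = 200 · (26.7/51.4)³.
(r₁/r₂)³ = (0.5195)³ = 0.1402.
E₂ ≈ 28.03 N/C.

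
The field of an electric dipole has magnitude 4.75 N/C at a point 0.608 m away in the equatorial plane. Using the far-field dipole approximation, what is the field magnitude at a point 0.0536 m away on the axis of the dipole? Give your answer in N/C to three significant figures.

E ≈ 1.39×10⁴ N/C

Dipole fields scale as 1/r³ in the far field.
The axial field is twice the equatorial field at the same r, so the geometry factor is 2/1.
E₂ = E₁ · (2/1) · (r₁/r₂)³ = 4.75 · 2 · (0.608/0.0536)³.
(r₁/r₂)³ = (11.34)³ = 1460.
E₂ ≈ 1.387×10⁴ N/C.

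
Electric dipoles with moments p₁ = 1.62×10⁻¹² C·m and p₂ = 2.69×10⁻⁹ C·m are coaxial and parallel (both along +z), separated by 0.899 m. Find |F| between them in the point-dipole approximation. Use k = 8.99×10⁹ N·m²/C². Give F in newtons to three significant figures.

On-axis field of dipole 1 at distance r: E = 2kp₁/r³. Force on dipole 2 is F = p₂·dE/dr (gradient along axis).
dE/dr = −6kp₁/r⁴, so |F| = 6kp₁p₂/r⁴ (attractive for aligned moments).
F = 6(8.99×10⁹)(1.62×10⁻¹²)(2.69×10⁻⁹)/(0.899)⁴ = 3.599×10⁻¹⁰ N.

F ≈ 3.60×10⁻¹⁰ N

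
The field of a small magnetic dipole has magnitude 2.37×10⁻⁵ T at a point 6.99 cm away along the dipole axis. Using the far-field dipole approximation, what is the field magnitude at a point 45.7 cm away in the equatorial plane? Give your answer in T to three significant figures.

B ≈ 4.24×10⁻⁸ T

Dipole fields scale as 1/r³ in the far field.
The axial field is twice the equatorial field at the same r, so the geometry factor is 1/2.
B₂ = B₁ · (1/2) · (r₁/r₂)³ = 2.37×10⁻⁵ · 0.5 · (6.99/45.7)³.
(r₁/r₂)³ = (0.153)³ = 0.003578.
B₂ ≈ 4.240×10⁻⁸ T.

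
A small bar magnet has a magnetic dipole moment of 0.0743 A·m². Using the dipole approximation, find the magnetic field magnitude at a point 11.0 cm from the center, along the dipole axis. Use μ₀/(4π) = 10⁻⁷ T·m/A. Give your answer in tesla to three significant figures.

B ≈ 1.12×10⁻⁵ T

On axis B = (μ₀/4π)·2m/r³.
B = 2·(10⁻⁷)·(0.0743) / (0.110)³ = 1.116×10⁻⁵ T.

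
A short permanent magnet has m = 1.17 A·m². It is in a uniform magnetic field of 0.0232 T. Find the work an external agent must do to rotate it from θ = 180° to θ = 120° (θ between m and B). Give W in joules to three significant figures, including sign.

W_ext = ΔU = −mB cosθ₂ + mB cosθ₁ = mB(cosθ₁ − cosθ₂).
W = (1.17)(0.0232)·(cos180° − cos120°) = (0.02714)·(-0.5000) = -0.01357 J.

W ≈ -0.0136 J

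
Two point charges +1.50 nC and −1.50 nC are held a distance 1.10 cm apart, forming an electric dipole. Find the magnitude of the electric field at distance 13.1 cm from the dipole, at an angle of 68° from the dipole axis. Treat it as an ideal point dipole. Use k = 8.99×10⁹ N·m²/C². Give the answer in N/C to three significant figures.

Dipole moment p = qd = (1.50×10⁻⁹ C)(0.0110 m) = 1.65×10⁻¹¹ C·m.
At angle θ the dipole field magnitude is E = (kp/r³)·√(1 + 3cos²θ).
kp/r³ = (8.99×10⁹)(1.65×10⁻¹¹) / (0.131)³ = 65.98 N/C.
√(1 + 3cos²68°) = √(1 + 3·0.1403) = √1.4210 ≈ 1.1921.
E ≈ 65.98 × 1.192 = 78.65 N/C.

E ≈ 78.7 N/C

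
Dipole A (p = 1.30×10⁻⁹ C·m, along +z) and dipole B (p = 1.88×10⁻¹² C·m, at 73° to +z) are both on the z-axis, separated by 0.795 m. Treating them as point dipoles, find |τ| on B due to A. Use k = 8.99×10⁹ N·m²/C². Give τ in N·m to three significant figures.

τ ≈ 8.36×10⁻¹¹ N·m

The second dipole sits on the axis of the first, so the field there is axial: E₁ = 2kp₁/r³ along +z.
E₁ = 2(8.99×10⁹)(1.30×10⁻⁹)/(0.795)³ = 46.52 N/C.
Torque on the second dipole: τ = p₂ E₁ sinθ.
τ = (1.88×10⁻¹²)(46.52)·sin73° = 8.363×10⁻¹¹ N·m.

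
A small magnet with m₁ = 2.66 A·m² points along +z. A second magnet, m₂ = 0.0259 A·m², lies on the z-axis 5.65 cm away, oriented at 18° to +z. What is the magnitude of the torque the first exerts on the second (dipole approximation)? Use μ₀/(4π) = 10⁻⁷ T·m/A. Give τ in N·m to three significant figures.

τ ≈ 2.36×10⁻⁵ N·m

Dipole B is on the axis of dipole A, so B₁ there is axial: B₁ = (μ₀/4π)·2m₁/r³ along +z.
B₁ = 2(10⁻⁷)(2.66)/(0.0565)³ = 0.002950 T.
τ = m₂ B₁ sinθ.
τ = (0.0259)(0.002950)·sin18° = 2.361×10⁻⁵ N·m.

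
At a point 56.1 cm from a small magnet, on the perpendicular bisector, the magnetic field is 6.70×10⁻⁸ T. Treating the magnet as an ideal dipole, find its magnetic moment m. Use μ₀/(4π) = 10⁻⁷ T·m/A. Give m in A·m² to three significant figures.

m ≈ 0.118 A·m²

In the equatorial plane B = (μ₀/4π)·m/r³, so m = Br³·4π/(μ₀).
m = (6.70×10⁻⁸)·(0.561)³ / (10⁻⁷) = 0.1183 A·m².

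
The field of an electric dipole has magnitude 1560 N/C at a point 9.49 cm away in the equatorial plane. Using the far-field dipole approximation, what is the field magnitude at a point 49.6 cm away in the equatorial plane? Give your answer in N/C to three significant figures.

E ≈ 10.9 N/C

Dipole fields scale as 1/r³ in the far field; the geometry is the same at both points.
E₂ = E₁ · (r₁/r₂)³ = 1560 · (9.49/49.6)³.
(r₁/r₂)³ = (0.1913)³ = 0.007004.
E₂ ≈ 10.93 N/C.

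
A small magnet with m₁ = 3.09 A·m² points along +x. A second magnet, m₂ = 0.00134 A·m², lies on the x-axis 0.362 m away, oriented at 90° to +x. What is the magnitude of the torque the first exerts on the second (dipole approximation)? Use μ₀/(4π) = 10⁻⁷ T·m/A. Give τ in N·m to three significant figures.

τ ≈ 1.75×10⁻⁸ N·m

Dipole B is on the axis of dipole A, so B₁ there is axial: B₁ = (μ₀/4π)·2m₁/r³ along +x.
B₁ = 2(10⁻⁷)(3.09)/(0.362)³ = 1.303×10⁻⁵ T.
τ = m₂ B₁ sinθ.
τ = (0.00134)(1.303×10⁻⁵)·sin90° = 1.746×10⁻⁸ N·m.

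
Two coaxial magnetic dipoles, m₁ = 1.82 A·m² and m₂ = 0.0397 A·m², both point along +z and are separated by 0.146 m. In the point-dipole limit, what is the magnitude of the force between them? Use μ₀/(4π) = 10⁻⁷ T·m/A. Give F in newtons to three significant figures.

F ≈ 9.54×10⁻⁵ N

On-axis B of dipole 1: B = (μ₀/4π)·2m₁/r³. Force on dipole 2: F = m₂·dB/dr.
dB/dr = −(μ₀/4π)·6m₁/r⁴, so |F| = (μ₀/4π)·6m₁m₂/r⁴.
F = 6(10⁻⁷)(1.82)(0.0397)/(0.146)⁴ = 9.541×10⁻⁵ N.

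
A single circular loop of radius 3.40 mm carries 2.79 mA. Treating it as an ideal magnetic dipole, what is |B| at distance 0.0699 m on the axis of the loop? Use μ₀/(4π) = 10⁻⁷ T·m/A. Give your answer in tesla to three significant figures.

B ≈ 5.93×10⁻¹¹ T

Magnetic moment m = IA = Iπa² = (0.00279)·π·(0.00340)² = 1.013×10⁻⁷ A·m².
On axis B = (μ₀/4π)·2m/r³.
B = 2·(10⁻⁷)·(1.013×10⁻⁷) / (0.0699)³ = 5.932×10⁻¹¹ T.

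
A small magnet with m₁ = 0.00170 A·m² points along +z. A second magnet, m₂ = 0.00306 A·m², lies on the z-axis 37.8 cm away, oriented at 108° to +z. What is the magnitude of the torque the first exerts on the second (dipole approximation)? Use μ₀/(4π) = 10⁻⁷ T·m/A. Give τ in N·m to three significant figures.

τ ≈ 1.83×10⁻¹¹ N·m

Dipole B is on the axis of dipole A, so B₁ there is axial: B₁ = (μ₀/4π)·2m₁/r³ along +z.
B₁ = 2(10⁻⁷)(0.00170)/(0.378)³ = 6.295×10⁻⁹ T.
τ = m₂ B₁ sinθ.
τ = (0.00306)(6.295×10⁻⁹)·sin108° = 1.832×10⁻¹¹ N·m.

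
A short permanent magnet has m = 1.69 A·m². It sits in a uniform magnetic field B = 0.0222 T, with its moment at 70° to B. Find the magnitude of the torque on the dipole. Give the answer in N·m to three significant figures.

τ ≈ 0.0353 N·m

Torque on a magnetic dipole: τ = mB sinθ.
τ = (1.69)(0.0222)·sin70° = 0.03526 N·m.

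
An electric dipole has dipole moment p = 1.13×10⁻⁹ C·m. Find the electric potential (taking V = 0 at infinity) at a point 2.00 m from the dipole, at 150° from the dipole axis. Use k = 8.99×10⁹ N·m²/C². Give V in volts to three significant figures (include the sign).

V ≈ -2.20 V

The dipole potential is V = kp cosθ / r².
V = (8.99×10⁹)(1.13×10⁻⁹)·cos150° / (2.00)² = -2.199 V.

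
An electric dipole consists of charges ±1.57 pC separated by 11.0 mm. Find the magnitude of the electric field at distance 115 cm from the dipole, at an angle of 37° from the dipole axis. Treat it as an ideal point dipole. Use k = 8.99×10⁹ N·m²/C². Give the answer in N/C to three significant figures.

E ≈ 1.74×10⁻⁴ N/C

Dipole moment p = qd = (1.57×10⁻¹² C)(0.0110 m) = 1.727×10⁻¹⁴ C·m.
At angle θ the dipole field magnitude is E = (kp/r³)·√(1 + 3cos²θ).
kp/r³ = (8.99×10⁹)(1.727×10⁻¹⁴) / (1.15)³ = 1.021×10⁻⁴ N/C.
√(1 + 3cos²37°) = √(1 + 3·0.6378) = √2.9135 ≈ 1.7069.
E ≈ 1.021×10⁻⁴ × 1.707 = 1.742×10⁻⁴ N/C.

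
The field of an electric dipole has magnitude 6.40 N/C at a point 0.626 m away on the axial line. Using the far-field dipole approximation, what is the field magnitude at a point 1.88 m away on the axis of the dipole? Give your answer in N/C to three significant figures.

E ≈ 0.236 N/C

Dipole fields scale as 1/r³ in the far field; the geometry is the same at both points.
E₂ = E₁ · (r₁/r₂)³ = 6.40 · (0.626/1.88)³.
(r₁/r₂)³ = (0.333)³ = 0.03692.
E₂ ≈ 0.2363 N/C.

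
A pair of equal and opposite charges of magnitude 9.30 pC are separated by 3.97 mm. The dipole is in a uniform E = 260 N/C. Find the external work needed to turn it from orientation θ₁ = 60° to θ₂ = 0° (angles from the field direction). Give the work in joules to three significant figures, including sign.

Dipole moment p = qd = (9.30×10⁻¹² C)(0.00397 m) = 3.692×10⁻¹⁴ C·m.
W_ext = ΔU = U(θ₂) − U(θ₁) = −pE cosθ₂ − (−pE cosθ₁) = pE(cosθ₁ − cosθ₂).
W = (3.692×10⁻¹⁴)(260)·(cos60° − cos0°) = (9.599×10⁻¹²)·(-0.5000) = -4.800×10⁻¹² J.

W ≈ -4.80×10⁻¹² J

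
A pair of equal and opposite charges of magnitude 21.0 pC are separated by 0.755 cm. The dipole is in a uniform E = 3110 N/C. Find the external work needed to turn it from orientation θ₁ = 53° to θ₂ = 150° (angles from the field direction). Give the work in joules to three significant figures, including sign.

Dipole moment p = qd = (2.10×10⁻¹¹ C)(0.00755 m) = 1.586×10⁻¹³ C·m.
W_ext = ΔU = U(θ₂) − U(θ₁) = −pE cosθ₂ − (−pE cosθ₁) = pE(cosθ₁ − cosθ₂).
W = (1.586×10⁻¹³)(3110)·(cos53° − cos150°) = (4.932×10⁻¹⁰)·(+1.4678) = 7.240×10⁻¹⁰ J.

W ≈ 7.24×10⁻¹⁰ J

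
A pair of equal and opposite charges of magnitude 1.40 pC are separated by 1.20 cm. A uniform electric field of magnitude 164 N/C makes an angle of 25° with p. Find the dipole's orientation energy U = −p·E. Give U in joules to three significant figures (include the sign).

Dipole moment p = qd = (1.40×10⁻¹² C)(0.0120 m) = 1.68×10⁻¹⁴ C·m.
U = −p·E = −pE cosθ.
U = −(1.68×10⁻¹⁴)(164)·cos25° = -2.497×10⁻¹² J.

U ≈ -2.50×10⁻¹² J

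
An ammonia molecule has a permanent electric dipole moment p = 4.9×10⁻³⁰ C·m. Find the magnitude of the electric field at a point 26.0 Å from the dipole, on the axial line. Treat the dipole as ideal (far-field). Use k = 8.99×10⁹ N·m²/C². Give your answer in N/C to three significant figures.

On the dipole axis E = 2kp/r³.
E = 2·(8.99×10⁹)(4.90×10⁻³⁰) / (2.60×10⁻⁹)³ = 5.013×10⁶ N/C.

E ≈ 5.01×10⁶ N/C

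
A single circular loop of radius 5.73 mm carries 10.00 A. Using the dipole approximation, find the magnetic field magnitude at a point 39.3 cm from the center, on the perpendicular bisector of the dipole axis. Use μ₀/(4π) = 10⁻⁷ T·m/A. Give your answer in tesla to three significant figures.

Magnetic moment m = IA = Iπa² = (10.0)·π·(0.00573)² = 0.001031 A·m².
In the equatorial plane B = (μ₀/4π)·m/r³ (half the axial value).
B = (10⁻⁷)·(0.001031) / (0.393)³ = 1.699×10⁻⁹ T.

B ≈ 1.70×10⁻⁹ T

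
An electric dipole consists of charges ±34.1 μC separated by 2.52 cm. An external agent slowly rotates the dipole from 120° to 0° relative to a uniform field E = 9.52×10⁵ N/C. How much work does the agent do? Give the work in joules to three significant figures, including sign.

W ≈ -1.23 J

Dipole moment p = qd = (3.41×10⁻⁵ C)(0.0252 m) = 8.593×10⁻⁷ C·m.
W_ext = ΔU = U(θ₂) − U(θ₁) = −pE cosθ₂ − (−pE cosθ₁) = pE(cosθ₁ − cosθ₂).
W = (8.593×10⁻⁷)(9.52×10⁵)·(cos120° − cos0°) = (0.8181)·(-1.5000) = -1.227 J.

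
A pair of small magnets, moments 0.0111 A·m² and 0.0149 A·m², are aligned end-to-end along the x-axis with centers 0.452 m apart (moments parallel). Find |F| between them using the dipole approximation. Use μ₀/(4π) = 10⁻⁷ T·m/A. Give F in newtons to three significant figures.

On-axis B of dipole 1: B = (μ₀/4π)·2m₁/r³. Force on dipole 2: F = m₂·dB/dr.
dB/dr = −(μ₀/4π)·6m₁/r⁴, so |F| = (μ₀/4π)·6m₁m₂/r⁴.
F = 6(10⁻⁷)(0.0111)(0.0149)/(0.452)⁴ = 2.377×10⁻⁹ N.

F ≈ 2.38×10⁻⁹ N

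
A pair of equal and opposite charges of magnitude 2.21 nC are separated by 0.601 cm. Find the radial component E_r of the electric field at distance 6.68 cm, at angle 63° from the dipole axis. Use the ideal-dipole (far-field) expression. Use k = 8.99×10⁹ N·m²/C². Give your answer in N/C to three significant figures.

Dipole moment p = qd = (2.21×10⁻⁹ C)(0.00601 m) = 1.328×10⁻¹¹ C·m.
For a dipole, E_r = (2kp cosθ)/r³.
kp/r³ = (8.99×10⁹)(1.328×10⁻¹¹)/(0.0668)³ = 400.5 N/C.
E_r = 2·400.5·cos63° = 363.7 N/C.

E_r ≈ 364 N/C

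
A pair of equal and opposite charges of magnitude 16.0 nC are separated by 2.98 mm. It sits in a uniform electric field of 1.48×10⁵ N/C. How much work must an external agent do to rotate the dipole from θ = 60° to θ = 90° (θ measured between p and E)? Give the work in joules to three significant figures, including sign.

W ≈ 3.53×10⁻⁶ J

Dipole moment p = qd = (1.60×10⁻⁸ C)(0.00298 m) = 4.768×10⁻¹¹ C·m.
W_ext = ΔU = U(θ₂) − U(θ₁) = −pE cosθ₂ − (−pE cosθ₁) = pE(cosθ₁ − cosθ₂).
W = (4.768×10⁻¹¹)(1.48×10⁵)·(cos60° − cos90°) = (7.057×10⁻⁶)·(+0.5000) = 3.528×10⁻⁶ J.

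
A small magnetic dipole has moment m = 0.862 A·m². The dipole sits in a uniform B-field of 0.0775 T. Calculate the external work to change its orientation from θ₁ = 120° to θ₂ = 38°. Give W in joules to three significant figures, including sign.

W ≈ -0.0860 J

W_ext = ΔU = −mB cosθ₂ + mB cosθ₁ = mB(cosθ₁ − cosθ₂).
W = (0.862)(0.0775)·(cos120° − cos38°) = (0.06680)·(-1.2880) = -0.08605 J.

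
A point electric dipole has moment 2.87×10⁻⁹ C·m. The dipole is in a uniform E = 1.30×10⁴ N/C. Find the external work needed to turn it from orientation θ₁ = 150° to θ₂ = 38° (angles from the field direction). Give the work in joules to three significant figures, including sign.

W ≈ -6.17×10⁻⁵ J

W_ext = ΔU = U(θ₂) − U(θ₁) = −pE cosθ₂ − (−pE cosθ₁) = pE(cosθ₁ − cosθ₂).
W = (2.87×10⁻⁹)(1.30×10⁴)·(cos150° − cos38°) = (3.731×10⁻⁵)·(-1.6540) = -6.171×10⁻⁵ J.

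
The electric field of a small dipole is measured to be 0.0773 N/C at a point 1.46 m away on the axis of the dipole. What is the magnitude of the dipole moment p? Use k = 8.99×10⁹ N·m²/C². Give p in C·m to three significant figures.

p ≈ 1.34×10⁻¹¹ C·m

On axis E = 2kp/r³, so p = Er³/(2k).
p = (0.0773)·(1.46)³ / (2·8.99×10⁹) = 1.338×10⁻¹¹ C·m.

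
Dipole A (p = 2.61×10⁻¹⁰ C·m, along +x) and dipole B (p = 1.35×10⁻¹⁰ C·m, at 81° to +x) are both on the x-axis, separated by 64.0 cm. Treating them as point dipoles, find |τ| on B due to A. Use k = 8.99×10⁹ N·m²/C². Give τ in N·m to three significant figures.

The second dipole sits on the axis of the first, so the field there is axial: E₁ = 2kp₁/r³ along +x.
E₁ = 2(8.99×10⁹)(2.61×10⁻¹⁰)/(0.640)³ = 17.90 N/C.
Torque on the second dipole: τ = p₂ E₁ sinθ.
τ = (1.35×10⁻¹⁰)(17.90)·sin81° = 2.387×10⁻⁹ N·m.

τ ≈ 2.39×10⁻⁹ N·m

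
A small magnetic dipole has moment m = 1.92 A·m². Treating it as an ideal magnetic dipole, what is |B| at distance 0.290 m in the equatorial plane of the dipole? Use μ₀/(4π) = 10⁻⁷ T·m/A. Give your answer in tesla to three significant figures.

B ≈ 7.87×10⁻⁶ T

In the equatorial plane B = (μ₀/4π)·m/r³ (half the axial value).
B = (10⁻⁷)·(1.92) / (0.290)³ = 7.872×10⁻⁶ T.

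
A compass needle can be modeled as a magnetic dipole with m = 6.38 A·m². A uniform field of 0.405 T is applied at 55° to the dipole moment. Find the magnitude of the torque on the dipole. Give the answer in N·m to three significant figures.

Torque on a magnetic dipole: τ = mB sinθ.
τ = (6.38)(0.405)·sin55° = 2.117 N·m.

τ ≈ 2.12 N·m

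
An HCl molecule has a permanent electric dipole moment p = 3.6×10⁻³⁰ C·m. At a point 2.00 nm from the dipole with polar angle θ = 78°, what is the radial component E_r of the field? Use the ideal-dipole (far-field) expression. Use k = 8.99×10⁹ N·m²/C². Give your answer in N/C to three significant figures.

E_r ≈ 1.68×10⁶ N/C

For a dipole, E_r = (2kp cosθ)/r³.
kp/r³ = (8.99×10⁹)(3.60×10⁻³⁰)/(2.00×10⁻⁹)³ = 4.045×10⁶ N/C.
E_r = 2·4.045×10⁶·cos78° = 1.682×10⁶ N/C.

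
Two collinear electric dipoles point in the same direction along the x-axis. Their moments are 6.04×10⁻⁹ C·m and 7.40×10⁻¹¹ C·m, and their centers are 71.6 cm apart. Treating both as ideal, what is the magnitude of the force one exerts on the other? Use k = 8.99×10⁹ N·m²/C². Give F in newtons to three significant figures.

F ≈ 9.17×10⁻⁸ N

On-axis field of dipole 1 at distance r: E = 2kp₁/r³. Force on dipole 2 is F = p₂·dE/dr (gradient along axis).
dE/dr = −6kp₁/r⁴, so |F| = 6kp₁p₂/r⁴ (attractive for aligned moments).
F = 6(8.99×10⁹)(6.04×10⁻⁹)(7.40×10⁻¹¹)/(0.716)⁴ = 9.173×10⁻⁸ N.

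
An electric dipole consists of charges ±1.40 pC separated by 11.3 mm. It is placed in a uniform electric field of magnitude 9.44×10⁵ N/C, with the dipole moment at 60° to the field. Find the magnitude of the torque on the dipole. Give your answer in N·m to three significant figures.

Dipole moment p = qd = (1.40×10⁻¹² C)(0.0113 m) = 1.582×10⁻¹⁴ C·m.
Torque on an electric dipole: τ = pE sinθ.
τ = (1.582×10⁻¹⁴)(9.44×10⁵)·sin60° = 1.293×10⁻⁸ N·m.

τ ≈ 1.29×10⁻⁸ N·m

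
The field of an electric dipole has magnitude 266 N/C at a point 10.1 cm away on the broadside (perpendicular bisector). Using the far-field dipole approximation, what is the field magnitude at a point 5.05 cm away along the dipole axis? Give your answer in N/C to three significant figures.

Dipole fields scale as 1/r³ in the far field.
The axial field is twice the equatorial field at the same r, so the geometry factor is 2/1.
E₂ = E₁ · (2/1) · (r₁/r₂)³ = 266 · 2 · (10.1/5.05)³.
(r₁/r₂)³ = (2)³ = 8.
E₂ ≈ 4256 N/C.

E ≈ 4260 N/C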